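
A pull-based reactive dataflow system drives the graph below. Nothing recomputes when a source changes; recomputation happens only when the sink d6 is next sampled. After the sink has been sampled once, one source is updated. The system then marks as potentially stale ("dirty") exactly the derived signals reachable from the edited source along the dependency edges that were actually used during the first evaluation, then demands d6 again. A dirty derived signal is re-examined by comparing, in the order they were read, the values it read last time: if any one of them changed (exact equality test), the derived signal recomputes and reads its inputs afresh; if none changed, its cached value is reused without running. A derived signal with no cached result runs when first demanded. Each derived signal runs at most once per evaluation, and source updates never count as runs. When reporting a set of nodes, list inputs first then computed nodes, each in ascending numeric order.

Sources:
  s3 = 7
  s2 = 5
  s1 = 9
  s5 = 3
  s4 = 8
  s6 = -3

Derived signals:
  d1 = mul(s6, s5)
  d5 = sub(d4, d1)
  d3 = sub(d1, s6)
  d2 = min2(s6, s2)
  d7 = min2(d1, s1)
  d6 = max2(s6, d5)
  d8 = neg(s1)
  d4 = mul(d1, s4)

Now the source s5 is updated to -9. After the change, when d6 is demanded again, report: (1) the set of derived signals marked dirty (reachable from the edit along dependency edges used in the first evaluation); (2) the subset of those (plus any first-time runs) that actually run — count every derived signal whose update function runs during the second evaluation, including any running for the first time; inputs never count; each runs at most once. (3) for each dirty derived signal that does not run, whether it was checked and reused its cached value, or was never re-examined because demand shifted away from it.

Marked dirty: d1, d4, d5, d6.
Derived signals that run: d1, d4, d5, d6 — 4 in total.
Every dirty derived signal ran.

First evaluation (everything demanded from the output):
  d1 = mul(-3, 3) = -9
  d4 = mul(-9, 8) = -72
  d5 = sub(-72, -9) = -63
  d6 = max2(-3, -63) = -3

Propagation after the edit:
  d1: runs — s5 3->-9; result 27.
  d4: runs — d1 -9->27; result 216.
  d5: runs — d4 -72->216; d1 -9->27; result 189.
  d6: runs — d5 -63->189; result 189.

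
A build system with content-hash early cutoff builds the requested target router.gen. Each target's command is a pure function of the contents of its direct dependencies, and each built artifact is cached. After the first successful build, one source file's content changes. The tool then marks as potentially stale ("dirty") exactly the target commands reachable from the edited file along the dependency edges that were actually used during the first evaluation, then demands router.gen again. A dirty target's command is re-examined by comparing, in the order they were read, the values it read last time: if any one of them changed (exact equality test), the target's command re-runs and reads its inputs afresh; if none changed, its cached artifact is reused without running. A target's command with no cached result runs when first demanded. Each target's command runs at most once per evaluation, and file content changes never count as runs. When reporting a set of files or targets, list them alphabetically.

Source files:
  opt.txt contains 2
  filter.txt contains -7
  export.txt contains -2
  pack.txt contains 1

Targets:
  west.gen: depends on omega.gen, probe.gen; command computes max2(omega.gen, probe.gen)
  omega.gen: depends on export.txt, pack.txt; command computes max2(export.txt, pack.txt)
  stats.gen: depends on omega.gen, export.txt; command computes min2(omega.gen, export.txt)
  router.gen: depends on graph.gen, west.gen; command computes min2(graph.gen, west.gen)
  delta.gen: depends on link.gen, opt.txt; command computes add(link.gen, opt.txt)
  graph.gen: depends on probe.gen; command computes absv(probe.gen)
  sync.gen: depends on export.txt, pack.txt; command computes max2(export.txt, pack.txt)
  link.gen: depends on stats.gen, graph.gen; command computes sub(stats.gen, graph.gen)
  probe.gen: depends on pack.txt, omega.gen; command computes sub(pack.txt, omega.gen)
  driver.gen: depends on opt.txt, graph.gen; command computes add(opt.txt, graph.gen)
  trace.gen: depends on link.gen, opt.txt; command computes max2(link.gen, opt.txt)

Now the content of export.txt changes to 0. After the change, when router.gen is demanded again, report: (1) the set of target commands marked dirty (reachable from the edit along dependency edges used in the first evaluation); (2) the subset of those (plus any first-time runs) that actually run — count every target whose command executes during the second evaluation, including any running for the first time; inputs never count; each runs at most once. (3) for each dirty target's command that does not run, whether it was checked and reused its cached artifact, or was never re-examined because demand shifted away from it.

Marked dirty: graph.gen, omega.gen, probe.gen, router.gen, west.gen.
Target commands that run: omega.gen — 1 in total.
Checked but reused from cache: graph.gen, probe.gen, router.gen, west.gen.
Key observation: the change is absorbed at omega.gen — it re-runs but produces the same value, and the output's value is unchanged.

First evaluation (everything demanded from the output):
  omega.gen = max2(-2, 1) = 1
  probe.gen = sub(1, 1) = 0
  graph.gen = absv(0) = 0
  west.gen = max2(1, 0) = 1
  router.gen = min2(0, 1) = 0

Propagation after the edit:
  omega.gen: runs — export.txt -2->0; result 1 (same value as before).
  probe.gen: checked — values it read are unchanged (pack.txt unchanged, omega.gen unchanged); reused cached 0 without running.
  graph.gen: checked — values it read are unchanged (probe.gen unchanged); reused cached 0 without running.
  west.gen: checked — values it read are unchanged (omega.gen unchanged, probe.gen unchanged); reused cached 1 without running.
  router.gen: checked — values it read are unchanged (graph.gen unchanged, west.gen unchanged); reused cached 0 without running.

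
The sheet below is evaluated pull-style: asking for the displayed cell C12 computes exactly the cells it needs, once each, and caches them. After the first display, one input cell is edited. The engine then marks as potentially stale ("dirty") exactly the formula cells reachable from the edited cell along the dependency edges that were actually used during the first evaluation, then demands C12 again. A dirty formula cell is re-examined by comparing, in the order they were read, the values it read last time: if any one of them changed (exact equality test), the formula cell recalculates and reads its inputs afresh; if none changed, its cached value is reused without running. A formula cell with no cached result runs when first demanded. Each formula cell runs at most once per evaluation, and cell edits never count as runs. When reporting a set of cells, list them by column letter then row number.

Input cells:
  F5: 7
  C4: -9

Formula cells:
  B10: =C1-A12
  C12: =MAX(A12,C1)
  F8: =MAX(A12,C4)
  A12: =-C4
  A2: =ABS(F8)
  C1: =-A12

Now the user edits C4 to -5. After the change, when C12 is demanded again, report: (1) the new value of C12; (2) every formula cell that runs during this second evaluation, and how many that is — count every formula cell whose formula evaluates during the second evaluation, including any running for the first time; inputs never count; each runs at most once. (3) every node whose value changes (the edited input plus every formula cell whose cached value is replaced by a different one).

First demand of the output computes:
  A12 = -(-9) = 9
  C1 = -(9) = -9
  C12 = MAX(9, -9) = 9

After the edit, cleaning proceeds:
  A12: a read changed (C4 -9->-5) — executes, giving 5.
  C1: a read changed (A12 9->5) — executes, giving -5.
  C12: a read changed (A12 9->5; C1 -9->-5) — executes, giving 5.

Demanding C12 again yields 5.
3 formula cells run: A12, C1, C12.
The nodes whose values change: A12, C1, C4, C12.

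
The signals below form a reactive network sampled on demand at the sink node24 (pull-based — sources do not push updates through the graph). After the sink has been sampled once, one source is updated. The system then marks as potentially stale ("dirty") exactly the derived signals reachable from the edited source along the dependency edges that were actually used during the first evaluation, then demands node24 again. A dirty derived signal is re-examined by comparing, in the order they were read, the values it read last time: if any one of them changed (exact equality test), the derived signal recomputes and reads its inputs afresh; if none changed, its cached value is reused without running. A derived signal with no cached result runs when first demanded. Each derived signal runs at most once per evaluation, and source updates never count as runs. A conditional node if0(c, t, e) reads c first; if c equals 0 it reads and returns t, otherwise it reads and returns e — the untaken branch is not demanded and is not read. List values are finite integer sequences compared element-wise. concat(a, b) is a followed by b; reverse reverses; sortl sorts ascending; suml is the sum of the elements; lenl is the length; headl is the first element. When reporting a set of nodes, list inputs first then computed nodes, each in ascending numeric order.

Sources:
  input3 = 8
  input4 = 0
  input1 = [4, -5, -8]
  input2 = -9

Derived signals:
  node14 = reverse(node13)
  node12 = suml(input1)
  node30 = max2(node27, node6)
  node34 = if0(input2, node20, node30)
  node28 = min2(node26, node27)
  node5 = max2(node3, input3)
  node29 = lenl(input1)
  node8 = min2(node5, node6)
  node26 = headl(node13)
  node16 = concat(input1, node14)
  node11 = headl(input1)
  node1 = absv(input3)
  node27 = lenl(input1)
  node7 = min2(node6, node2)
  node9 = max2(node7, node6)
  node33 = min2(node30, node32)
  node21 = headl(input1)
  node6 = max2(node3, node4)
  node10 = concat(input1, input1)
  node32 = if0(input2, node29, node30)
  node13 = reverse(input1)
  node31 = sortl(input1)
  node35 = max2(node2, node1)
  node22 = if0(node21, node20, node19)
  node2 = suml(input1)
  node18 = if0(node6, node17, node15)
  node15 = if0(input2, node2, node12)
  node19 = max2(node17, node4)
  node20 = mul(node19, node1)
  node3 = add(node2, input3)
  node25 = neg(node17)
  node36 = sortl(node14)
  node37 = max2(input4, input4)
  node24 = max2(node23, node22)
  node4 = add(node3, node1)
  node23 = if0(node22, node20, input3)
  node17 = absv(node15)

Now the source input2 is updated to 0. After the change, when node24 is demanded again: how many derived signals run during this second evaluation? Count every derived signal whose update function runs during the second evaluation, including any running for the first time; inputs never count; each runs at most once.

Initial pass — values computed on the first demand:
  node1 = absv(8) = 8
  node2 = suml([4, -5, -8]) = -9
  node3 = add(-9, 8) = -1
  node4 = add(-1, 8) = 7
  node12 = suml([4, -5, -8]) = -9
  node15 = if0(input2=-9 -> else branch node12) = -9
  node17 = absv(-9) = 9
  node19 = max2(9, 7) = 9
  node21 = headl([4, -5, -8]) = 4
  node22 = if0(node21=4 -> else branch node19) = 9
  node23 = if0(node22=9 -> else branch input3) = 8
  node24 = max2(8, 9) = 9

Second demand — change propagation:
  node15: re-runs because input2 -9->0; new result -9 (unchanged).
  node17: re-examined; everything it read last time is the same (node15 unchanged) — cache 9 kept, no run.
  node19: re-examined; everything it read last time is the same (node17 unchanged, node4 unchanged) — cache 9 kept, no run.
  node22: re-examined; everything it read last time is the same (node21 unchanged, node19 unchanged) — cache 9 kept, no run.
  node23: re-examined; everything it read last time is the same (node22 unchanged, input3 unchanged) — cache 8 kept, no run.
  node24: re-examined; everything it read last time is the same (node23 unchanged, node22 unchanged) — cache 9 kept, no run.

The important point: node15 recomputes to an identical value, and the output ends up unchanged.

Run set: node15 (1 run).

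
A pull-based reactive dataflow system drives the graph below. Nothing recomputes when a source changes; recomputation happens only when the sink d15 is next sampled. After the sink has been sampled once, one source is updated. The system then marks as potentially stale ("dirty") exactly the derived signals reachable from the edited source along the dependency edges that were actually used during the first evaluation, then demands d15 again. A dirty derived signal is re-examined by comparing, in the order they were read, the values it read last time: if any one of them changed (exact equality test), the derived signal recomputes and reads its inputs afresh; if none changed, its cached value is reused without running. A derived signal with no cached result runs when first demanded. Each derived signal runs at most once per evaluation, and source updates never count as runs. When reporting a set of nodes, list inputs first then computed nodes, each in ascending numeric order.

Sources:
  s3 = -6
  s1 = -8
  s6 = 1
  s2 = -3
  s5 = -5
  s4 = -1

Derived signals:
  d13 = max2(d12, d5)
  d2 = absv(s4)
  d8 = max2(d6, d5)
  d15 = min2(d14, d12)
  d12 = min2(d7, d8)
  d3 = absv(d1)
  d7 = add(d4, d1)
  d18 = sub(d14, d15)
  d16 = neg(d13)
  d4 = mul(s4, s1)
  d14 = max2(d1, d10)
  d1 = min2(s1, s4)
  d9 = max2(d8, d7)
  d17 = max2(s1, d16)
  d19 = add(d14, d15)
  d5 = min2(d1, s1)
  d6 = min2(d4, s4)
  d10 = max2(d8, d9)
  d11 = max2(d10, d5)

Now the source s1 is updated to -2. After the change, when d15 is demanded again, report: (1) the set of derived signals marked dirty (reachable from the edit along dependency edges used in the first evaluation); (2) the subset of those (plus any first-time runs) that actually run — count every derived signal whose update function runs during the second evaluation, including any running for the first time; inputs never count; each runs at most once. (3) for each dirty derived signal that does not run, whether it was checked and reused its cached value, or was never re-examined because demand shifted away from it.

Marked dirty: d1, d4, d5, d6, d7, d8, d9, d10, d12, d14, d15.
Derived signals that run: d1, d4, d5, d6, d7, d8, d14 — 7 in total.
Checked but reused from cache: d9, d10, d12, d15.
Key observation: the cutoff stops propagation at d9 — its inputs' values are unchanged, so it reuses its cache.

First evaluation (everything demanded from the output):
  d1 = min2(-8, -1) = -8
  d4 = mul(-1, -8) = 8
  d5 = min2(-8, -8) = -8
  d6 = min2(8, -1) = -1
  d7 = add(8, -8) = 0
  d8 = max2(-1, -8) = -1
  d9 = max2(-1, 0) = 0
  d10 = max2(-1, 0) = 0
  d12 = min2(0, -1) = -1
  d14 = max2(-8, 0) = 0
  d15 = min2(0, -1) = -1

Propagation after the edit:
  d1: runs — s1 -8->-2; result -2.
  d4: runs — s1 -8->-2; result 2.
  d5: runs — d1 -8->-2; s1 -8->-2; result -2.
  d6: runs — d4 8->2; result -1 (same value as before).
  d7: runs — d4 8->2; d1 -8->-2; result 0 (same value as before).
  d8: runs — d5 -8->-2; result -1 (same value as before).
  d9: checked — values it read are unchanged (d8 unchanged, d7 unchanged); reused cached 0 without running.
  d10: checked — values it read are unchanged (d8 unchanged, d9 unchanged); reused cached 0 without running.
  d12: checked — values it read are unchanged (d7 unchanged, d8 unchanged); reused cached -1 without running.
  d14: runs — d1 -8->-2; result 0 (same value as before).
  d15: checked — values it read are unchanged (d14 unchanged, d12 unchanged); reused cached -1 without running.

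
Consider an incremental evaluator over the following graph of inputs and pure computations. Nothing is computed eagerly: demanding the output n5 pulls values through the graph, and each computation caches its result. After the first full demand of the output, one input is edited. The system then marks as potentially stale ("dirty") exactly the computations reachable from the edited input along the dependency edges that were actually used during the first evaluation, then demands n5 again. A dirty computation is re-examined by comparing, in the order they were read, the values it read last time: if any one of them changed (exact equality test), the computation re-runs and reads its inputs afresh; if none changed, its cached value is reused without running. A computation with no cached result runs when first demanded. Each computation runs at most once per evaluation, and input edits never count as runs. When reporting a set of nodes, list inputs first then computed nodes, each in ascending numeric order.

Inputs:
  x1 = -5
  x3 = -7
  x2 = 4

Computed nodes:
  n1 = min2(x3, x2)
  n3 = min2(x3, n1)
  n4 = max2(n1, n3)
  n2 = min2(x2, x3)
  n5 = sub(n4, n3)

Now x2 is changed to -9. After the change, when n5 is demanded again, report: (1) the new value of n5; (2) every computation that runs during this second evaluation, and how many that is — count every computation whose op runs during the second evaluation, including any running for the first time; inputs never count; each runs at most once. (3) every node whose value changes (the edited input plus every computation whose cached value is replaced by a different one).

Initial pass — values computed on the first demand:
  n1 = min2(-7, 4) = -7
  n3 = min2(-7, -7) = -7
  n4 = max2(-7, -7) = -7
  n5 = sub(-7, -7) = 0

Second demand — change propagation:
  n1: re-runs because x2 4->-9; new result -9.
  n3: re-runs because n1 -7->-9; new result -9.
  n4: re-runs because n1 -7->-9; n3 -7->-9; new result -9.
  n5: re-runs because n4 -7->-9; n3 -7->-9; new result 0 (unchanged).

n5 now evaluates to 0.
Run set: n1, n3, n4, n5 (4 run).
Changed values: x2, n1, n3, n4.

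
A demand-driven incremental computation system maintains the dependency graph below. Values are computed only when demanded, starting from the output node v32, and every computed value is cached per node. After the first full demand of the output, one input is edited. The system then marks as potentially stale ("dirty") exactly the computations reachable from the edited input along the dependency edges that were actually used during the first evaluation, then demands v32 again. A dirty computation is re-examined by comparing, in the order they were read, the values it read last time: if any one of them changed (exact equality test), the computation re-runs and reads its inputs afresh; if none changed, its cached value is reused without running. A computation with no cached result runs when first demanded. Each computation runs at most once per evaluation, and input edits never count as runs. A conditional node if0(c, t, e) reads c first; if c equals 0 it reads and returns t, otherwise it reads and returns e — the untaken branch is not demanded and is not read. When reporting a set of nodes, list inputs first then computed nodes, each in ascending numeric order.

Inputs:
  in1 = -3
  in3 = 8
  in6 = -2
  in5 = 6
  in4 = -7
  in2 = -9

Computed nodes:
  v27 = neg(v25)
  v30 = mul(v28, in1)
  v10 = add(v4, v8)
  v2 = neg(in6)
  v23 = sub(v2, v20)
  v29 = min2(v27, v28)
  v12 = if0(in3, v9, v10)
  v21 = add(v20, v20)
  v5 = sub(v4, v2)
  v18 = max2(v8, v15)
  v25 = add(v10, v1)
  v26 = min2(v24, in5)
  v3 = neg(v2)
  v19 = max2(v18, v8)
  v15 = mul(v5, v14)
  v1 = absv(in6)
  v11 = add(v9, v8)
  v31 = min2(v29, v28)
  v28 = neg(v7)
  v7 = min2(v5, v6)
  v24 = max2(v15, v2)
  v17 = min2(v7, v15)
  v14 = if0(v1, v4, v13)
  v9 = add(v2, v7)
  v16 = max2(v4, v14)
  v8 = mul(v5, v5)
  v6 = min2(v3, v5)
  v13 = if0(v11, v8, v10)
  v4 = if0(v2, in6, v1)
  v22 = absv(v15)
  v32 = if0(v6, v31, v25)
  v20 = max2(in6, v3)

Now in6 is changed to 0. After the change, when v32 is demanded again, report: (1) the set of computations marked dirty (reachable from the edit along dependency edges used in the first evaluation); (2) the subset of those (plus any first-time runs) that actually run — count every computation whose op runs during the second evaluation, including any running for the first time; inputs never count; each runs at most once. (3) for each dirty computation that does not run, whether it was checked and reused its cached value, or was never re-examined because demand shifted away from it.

Marked dirty: v1, v2, v3, v4, v5, v6, v8, v10, v25, v32.
Computations that run: v1, v2, v3, v4, v5, v6, v7, v10, v25, v27, v28, v29, v31, v32 — 14 in total.
Checked but reused from cache: v8.
Key observation: a condition flipped, so demand reaches new nodes — v7, v27, v28, v29, v31 run for the first time.

First evaluation (everything demanded from the output):
  v1 = absv(-2) = 2
  v2 = neg(-2) = 2
  v3 = neg(2) = -2
  v4 = if0(v2=2 -> else branch v1) = 2
  v5 = sub(2, 2) = 0
  v6 = min2(-2, 0) = -2
  v8 = mul(0, 0) = 0
  v10 = add(2, 0) = 2
  v25 = add(2, 2) = 4
  v32 = if0(v6=-2 -> else branch v25) = 4

Propagation after the edit:
  v1: runs — in6 -2->0; result 0.
  v2: runs — in6 -2->0; result 0.
  v3: runs — v2 2->0; result 0.
  v4: runs — v2 2->0; v1 2->0; result 0.
  v5: runs — v4 2->0; v2 2->0; result 0 (same value as before).
  v6: runs — v3 -2->0; result 0.
  v7: demanded for the first time — runs, produces 0.
  v8: checked — values it read are unchanged (v5 unchanged, v5 unchanged); reused cached 0 without running.
  v10: runs — v4 2->0; result 0.
  v25: runs — v10 2->0; v1 2->0; result 0.
  v27: demanded for the first time — runs, produces 0.
  v28: demanded for the first time — runs, produces 0.
  v29: demanded for the first time — runs, produces 0.
  v31: demanded for the first time — runs, produces 0.
  v32: runs — v6 -2->0; v25 4->0; result 0.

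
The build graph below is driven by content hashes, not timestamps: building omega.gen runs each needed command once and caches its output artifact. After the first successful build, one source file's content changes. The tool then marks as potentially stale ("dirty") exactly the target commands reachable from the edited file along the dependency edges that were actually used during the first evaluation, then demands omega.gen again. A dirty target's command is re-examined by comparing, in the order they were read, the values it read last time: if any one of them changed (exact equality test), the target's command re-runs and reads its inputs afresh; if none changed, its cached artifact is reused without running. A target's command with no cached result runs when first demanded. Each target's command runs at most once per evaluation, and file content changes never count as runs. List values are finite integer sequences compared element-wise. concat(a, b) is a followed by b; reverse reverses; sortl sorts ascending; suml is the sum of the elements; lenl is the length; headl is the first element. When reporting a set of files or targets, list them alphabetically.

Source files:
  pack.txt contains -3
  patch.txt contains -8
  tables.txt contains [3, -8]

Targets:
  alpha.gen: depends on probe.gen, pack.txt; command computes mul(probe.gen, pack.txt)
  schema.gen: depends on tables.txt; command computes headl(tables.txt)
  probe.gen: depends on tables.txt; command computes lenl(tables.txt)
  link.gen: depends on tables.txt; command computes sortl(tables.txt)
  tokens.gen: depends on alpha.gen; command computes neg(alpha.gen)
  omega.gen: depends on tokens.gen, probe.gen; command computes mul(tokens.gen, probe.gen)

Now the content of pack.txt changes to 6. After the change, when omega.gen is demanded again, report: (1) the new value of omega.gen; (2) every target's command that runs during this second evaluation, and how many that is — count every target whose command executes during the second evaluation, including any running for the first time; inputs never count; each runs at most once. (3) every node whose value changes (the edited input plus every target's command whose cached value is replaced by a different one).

Initial pass — values computed on the first demand:
  probe.gen = lenl([3, -8]) = 2
  alpha.gen = mul(2, -3) = -6
  tokens.gen = neg(-6) = 6
  omega.gen = mul(6, 2) = 12

Second demand — change propagation:
  alpha.gen: re-runs because pack.txt -3->6; new result 12.
  tokens.gen: re-runs because alpha.gen -6->12; new result -12.
  omega.gen: re-runs because tokens.gen 6->-12; new result -24.

omega.gen now evaluates to -24.
Run set: alpha.gen, omega.gen, tokens.gen (3 run).
Changed values: alpha.gen, omega.gen, pack.txt, tokens.gen.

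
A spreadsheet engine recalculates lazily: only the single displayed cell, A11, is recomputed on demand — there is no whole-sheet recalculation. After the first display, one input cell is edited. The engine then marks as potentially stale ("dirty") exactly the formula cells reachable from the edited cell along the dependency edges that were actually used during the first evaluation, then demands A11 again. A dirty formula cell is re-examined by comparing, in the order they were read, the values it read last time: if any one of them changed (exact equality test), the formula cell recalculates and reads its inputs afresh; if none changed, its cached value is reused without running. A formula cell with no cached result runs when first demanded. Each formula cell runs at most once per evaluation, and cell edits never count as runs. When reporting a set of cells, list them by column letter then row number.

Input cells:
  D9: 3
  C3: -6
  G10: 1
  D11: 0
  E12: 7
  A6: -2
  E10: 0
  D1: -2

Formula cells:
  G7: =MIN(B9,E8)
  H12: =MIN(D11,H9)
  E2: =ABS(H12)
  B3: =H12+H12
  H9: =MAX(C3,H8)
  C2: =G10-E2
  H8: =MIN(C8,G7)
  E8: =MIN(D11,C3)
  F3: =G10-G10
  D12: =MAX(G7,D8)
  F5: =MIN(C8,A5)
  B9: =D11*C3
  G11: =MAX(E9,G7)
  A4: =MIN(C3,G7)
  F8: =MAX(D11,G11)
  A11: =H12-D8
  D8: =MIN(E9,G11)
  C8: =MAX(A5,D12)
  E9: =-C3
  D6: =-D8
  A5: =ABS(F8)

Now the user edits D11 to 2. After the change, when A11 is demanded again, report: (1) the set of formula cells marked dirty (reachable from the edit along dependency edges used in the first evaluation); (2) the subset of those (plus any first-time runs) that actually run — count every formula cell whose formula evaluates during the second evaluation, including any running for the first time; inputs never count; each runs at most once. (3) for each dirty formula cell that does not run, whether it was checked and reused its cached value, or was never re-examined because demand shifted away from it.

Marked dirty: A5, A11, B9, C8, D8, D12, E8, F8, G7, G11, H8, H9, H12.
Formula cells that run: B9, D12, E8, F8, G7, G11, H8, H9, H12 — 9 in total.
Checked but reused from cache: A5, A11, C8, D8.
Key observation: the cutoff stops propagation at D8 — its inputs' values are unchanged, so it reuses its cache.

First evaluation (everything demanded from the output):
  B9 = 0 * -6 = 0
  E8 = MIN(0, -6) = -6
  E9 = -(-6) = 6
  G7 = MIN(0, -6) = -6
  G11 = MAX(6, -6) = 6
  D8 = MIN(6, 6) = 6
  D12 = MAX(-6, 6) = 6
  F8 = MAX(0, 6) = 6
  A5 = ABS(6) = 6
  C8 = MAX(6, 6) = 6
  H8 = MIN(6, -6) = -6
  H9 = MAX(-6, -6) = -6
  H12 = MIN(0, -6) = -6
  A11 = -6 - 6 = -12

Propagation after the edit:
  B9: runs — D11 0->2; result -12.
  E8: runs — D11 0->2; result -6 (same value as before).
  G7: runs — B9 0->-12; result -12.
  G11: runs — G7 -6->-12; result 6 (same value as before).
  D8: checked — values it read are unchanged (E9 unchanged, G11 unchanged); reused cached 6 without running.
  D12: runs — G7 -6->-12; result 6 (same value as before).
  F8: runs — D11 0->2; result 6 (same value as before).
  A5: checked — values it read are unchanged (F8 unchanged); reused cached 6 without running.
  C8: checked — values it read are unchanged (A5 unchanged, D12 unchanged); reused cached 6 without running.
  H8: runs — G7 -6->-12; result -12.
  H9: runs — H8 -6->-12; result -6 (same value as before).
  H12: runs — D11 0->2; result -6 (same value as before).
  A11: checked — values it read are unchanged (H12 unchanged, D8 unchanged); reused cached -12 without running.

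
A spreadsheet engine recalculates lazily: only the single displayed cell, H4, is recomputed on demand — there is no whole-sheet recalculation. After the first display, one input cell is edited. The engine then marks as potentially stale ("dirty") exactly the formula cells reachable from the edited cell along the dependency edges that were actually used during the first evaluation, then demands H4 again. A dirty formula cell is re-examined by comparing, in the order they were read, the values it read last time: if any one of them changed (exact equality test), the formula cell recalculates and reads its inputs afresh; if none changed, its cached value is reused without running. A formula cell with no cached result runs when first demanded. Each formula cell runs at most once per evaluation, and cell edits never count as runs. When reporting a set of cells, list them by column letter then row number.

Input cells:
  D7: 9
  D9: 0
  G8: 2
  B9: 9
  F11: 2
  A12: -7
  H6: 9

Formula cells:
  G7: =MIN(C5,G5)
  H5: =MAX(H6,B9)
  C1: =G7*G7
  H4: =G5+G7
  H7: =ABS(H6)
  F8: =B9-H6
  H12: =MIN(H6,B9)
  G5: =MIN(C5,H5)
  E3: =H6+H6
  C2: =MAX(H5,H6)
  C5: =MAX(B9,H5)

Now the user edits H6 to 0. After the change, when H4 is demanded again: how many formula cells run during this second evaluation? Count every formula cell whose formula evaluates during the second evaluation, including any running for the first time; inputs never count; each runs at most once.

First evaluation (everything demanded from the output):
  H5 = MAX(9, 9) = 9
  C5 = MAX(9, 9) = 9
  G5 = MIN(9, 9) = 9
  G7 = MIN(9, 9) = 9
  H4 = 9 + 9 = 18

Propagation after the edit:
  H5: runs — H6 9->0; result 9 (same value as before).
  C5: checked — values it read are unchanged (B9 unchanged, H5 unchanged); reused cached 9 without running.
  G5: checked — values it read are unchanged (C5 unchanged, H5 unchanged); reused cached 9 without running.
  G7: checked — values it read are unchanged (C5 unchanged, G5 unchanged); reused cached 9 without running.
  H4: checked — values it read are unchanged (G5 unchanged, G7 unchanged); reused cached 18 without running.

Key observation: the change is absorbed at H5 — it re-runs but produces the same value, and the output's value is unchanged.

Formula cells that run: H5 — 1 in total.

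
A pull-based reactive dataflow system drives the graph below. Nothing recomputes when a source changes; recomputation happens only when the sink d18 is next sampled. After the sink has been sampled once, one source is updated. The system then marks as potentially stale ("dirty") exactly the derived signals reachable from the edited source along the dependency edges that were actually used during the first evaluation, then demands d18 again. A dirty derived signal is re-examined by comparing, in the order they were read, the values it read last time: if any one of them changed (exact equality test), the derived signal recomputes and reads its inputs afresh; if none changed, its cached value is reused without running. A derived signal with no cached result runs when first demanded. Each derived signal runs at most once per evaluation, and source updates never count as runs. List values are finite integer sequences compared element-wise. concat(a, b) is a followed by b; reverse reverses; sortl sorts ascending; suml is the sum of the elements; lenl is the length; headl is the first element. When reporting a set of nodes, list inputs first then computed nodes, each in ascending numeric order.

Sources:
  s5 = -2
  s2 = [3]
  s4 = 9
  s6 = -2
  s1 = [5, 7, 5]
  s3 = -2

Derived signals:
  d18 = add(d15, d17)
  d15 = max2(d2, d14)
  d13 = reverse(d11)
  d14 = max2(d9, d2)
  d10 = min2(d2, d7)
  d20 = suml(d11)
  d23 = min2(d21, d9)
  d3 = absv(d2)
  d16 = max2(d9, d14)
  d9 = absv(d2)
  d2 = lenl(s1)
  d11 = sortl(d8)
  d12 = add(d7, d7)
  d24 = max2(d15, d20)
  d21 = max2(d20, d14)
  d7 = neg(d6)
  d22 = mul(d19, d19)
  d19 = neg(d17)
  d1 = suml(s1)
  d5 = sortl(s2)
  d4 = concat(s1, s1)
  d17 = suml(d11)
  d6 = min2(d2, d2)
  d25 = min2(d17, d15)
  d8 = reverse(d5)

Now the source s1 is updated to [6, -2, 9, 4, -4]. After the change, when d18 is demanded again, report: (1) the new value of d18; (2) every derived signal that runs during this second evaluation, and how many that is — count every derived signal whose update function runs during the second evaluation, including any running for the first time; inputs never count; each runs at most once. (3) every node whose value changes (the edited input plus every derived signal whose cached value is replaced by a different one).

First evaluation (everything demanded from the output):
  d2 = lenl([5, 7, 5]) = 3
  d5 = sortl([3]) = [3]
  d8 = reverse([3]) = [3]
  d9 = absv(3) = 3
  d11 = sortl([3]) = [3]
  d14 = max2(3, 3) = 3
  d15 = max2(3, 3) = 3
  d17 = suml([3]) = 3
  d18 = add(3, 3) = 6

Propagation after the edit:
  d2: runs — s1 [5, 7, 5]->[6, -2, 9, 4, -4]; result 5.
  d9: runs — d2 3->5; result 5.
  d14: runs — d9 3->5; d2 3->5; result 5.
  d15: runs — d2 3->5; d14 3->5; result 5.
  d18: runs — d15 3->5; result 8.

New value of d18: 8.
Derived signals that run: d2, d9, d14, d15, d18 — 5 in total.
Values that change: s1, d2, d9, d14, d15, d18.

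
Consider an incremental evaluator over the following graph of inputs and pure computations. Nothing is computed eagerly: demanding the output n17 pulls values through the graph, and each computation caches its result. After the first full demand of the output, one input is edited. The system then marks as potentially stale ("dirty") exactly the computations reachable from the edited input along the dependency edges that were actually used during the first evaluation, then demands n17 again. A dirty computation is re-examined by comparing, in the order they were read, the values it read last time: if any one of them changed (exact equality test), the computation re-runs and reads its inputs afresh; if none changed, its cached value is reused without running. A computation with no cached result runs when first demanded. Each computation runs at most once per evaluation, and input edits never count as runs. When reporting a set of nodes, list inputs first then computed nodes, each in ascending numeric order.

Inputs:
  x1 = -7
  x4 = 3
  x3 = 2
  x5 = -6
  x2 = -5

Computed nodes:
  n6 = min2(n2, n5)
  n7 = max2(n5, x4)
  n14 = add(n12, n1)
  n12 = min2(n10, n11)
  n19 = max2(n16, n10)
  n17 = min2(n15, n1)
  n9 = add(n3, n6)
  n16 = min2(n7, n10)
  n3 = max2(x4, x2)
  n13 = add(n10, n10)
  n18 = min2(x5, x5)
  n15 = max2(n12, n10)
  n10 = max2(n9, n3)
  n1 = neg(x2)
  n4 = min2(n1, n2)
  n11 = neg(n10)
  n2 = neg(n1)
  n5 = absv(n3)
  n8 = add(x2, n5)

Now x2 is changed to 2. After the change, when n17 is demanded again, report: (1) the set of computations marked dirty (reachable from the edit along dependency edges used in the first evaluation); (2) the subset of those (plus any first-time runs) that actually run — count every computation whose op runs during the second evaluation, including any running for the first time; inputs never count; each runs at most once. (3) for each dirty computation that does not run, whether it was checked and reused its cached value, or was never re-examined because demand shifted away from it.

Initial pass — values computed on the first demand:
  n1 = neg(-5) = 5
  n2 = neg(5) = -5
  n3 = max2(3, -5) = 3
  n5 = absv(3) = 3
  n6 = min2(-5, 3) = -5
  n9 = add(3, -5) = -2
  n10 = max2(-2, 3) = 3
  n11 = neg(3) = -3
  n12 = min2(3, -3) = -3
  n15 = max2(-3, 3) = 3
  n17 = min2(3, 5) = 3

Second demand — change propagation:
  n1: re-runs because x2 -5->2; new result -2.
  n2: re-runs because n1 5->-2; new result 2.
  n3: re-runs because x2 -5->2; new result 3 (unchanged).
  n5: re-examined; everything it read last time is the same (n3 unchanged) — cache 3 kept, no run.
  n6: re-runs because n2 -5->2; new result 2.
  n9: re-runs because n6 -5->2; new result 5.
  n10: re-runs because n9 -2->5; new result 5.
  n11: re-runs because n10 3->5; new result -5.
  n12: re-runs because n10 3->5; n11 -3->-5; new result -5.
  n15: re-runs because n12 -3->-5; n10 3->5; new result 5.
  n17: re-runs because n15 3->5; n1 5->-2; new result -2.

The important point: at n5 every value read last time is unchanged, so the dirty flag clears without a run.

Dirty set: n1, n2, n3, n5, n6, n9, n10, n11, n12, n15, n17.
Run set: n1, n2, n3, n6, n9, n10, n11, n12, n15, n17 (10 run).
Re-examined without running (cache reused): n5.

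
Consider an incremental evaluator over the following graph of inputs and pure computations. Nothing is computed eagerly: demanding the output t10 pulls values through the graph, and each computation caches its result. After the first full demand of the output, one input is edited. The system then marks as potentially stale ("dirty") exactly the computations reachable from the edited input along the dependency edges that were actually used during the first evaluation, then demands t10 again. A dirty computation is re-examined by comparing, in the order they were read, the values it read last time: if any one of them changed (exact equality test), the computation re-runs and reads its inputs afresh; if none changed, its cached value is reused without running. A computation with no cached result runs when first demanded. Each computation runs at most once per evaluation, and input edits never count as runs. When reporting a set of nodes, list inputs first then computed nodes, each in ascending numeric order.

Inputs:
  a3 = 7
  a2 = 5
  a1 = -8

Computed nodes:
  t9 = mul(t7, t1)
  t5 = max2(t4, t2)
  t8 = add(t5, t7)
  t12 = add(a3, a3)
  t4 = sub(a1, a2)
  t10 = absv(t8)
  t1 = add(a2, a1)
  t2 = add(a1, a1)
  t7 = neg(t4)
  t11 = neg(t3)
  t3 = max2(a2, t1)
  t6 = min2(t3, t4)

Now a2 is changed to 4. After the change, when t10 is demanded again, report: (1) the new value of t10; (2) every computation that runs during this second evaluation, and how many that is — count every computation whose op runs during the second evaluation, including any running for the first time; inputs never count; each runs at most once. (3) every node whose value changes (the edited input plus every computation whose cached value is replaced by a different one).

t10 now evaluates to 0.
Run set: t4, t5, t7, t8 (4 run).
Changed values: a2, t4, t5, t7.
The important point: t8 recomputes to an identical value, and the output ends up unchanged.

Initial pass — values computed on the first demand:
  t2 = add(-8, -8) = -16
  t4 = sub(-8, 5) = -13
  t5 = max2(-13, -16) = -13
  t7 = neg(-13) = 13
  t8 = add(-13, 13) = 0
  t10 = absv(0) = 0

Second demand — change propagation:
  t4: re-runs because a2 5->4; new result -12.
  t5: re-runs because t4 -13->-12; new result -12.
  t7: re-runs because t4 -13->-12; new result 12.
  t8: re-runs because t5 -13->-12; t7 13->12; new result 0 (unchanged).
  t10: re-examined; everything it read last time is the same (t8 unchanged) — cache 0 kept, no run.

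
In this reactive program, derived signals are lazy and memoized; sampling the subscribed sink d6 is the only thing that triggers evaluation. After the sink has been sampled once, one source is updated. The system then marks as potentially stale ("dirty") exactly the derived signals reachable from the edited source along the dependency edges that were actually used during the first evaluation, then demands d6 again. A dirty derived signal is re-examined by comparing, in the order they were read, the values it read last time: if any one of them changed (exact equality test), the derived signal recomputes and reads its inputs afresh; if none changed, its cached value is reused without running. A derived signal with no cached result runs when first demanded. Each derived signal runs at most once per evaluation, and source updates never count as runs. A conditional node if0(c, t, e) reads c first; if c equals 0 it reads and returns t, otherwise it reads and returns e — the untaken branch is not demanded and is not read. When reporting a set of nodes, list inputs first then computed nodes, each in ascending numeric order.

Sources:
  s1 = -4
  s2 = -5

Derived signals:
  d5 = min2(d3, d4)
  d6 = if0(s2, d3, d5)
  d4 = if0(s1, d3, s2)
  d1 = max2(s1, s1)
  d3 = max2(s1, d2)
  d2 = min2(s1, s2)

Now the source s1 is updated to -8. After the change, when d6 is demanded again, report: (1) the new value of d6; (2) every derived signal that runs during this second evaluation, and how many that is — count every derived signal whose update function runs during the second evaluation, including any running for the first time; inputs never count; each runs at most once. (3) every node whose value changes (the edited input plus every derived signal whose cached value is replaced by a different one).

Demanding d6 again yields -8.
5 derived signals run: d2, d3, d4, d5, d6.
The nodes whose values change: s1, d2, d3, d5, d6.

First demand of the output computes:
  d2 = min2(-4, -5) = -5
  d3 = max2(-4, -5) = -4
  d4 = if0(s1=-4 -> else branch s2) = -5
  d5 = min2(-4, -5) = -5
  d6 = if0(s2=-5 -> else branch d5) = -5

After the edit, cleaning proceeds:
  d2: a read changed (s1 -4->-8) — executes, giving -8.
  d3: a read changed (s1 -4->-8; d2 -5->-8) — executes, giving -8.
  d4: a read changed (s1 -4->-8) — executes, giving -5 — identical to its old value.
  d5: a read changed (d3 -4->-8) — executes, giving -8.
  d6: a read changed (d5 -5->-8) — executes, giving -8.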